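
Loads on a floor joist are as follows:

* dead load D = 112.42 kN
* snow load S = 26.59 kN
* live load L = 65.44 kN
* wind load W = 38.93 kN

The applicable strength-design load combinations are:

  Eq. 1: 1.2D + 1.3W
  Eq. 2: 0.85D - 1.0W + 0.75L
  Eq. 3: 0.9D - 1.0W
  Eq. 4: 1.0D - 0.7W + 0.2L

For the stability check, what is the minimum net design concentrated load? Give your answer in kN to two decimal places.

62.25 kN

Eq. 1: 1.2(112.42) + 1.3(38.93) = 134.90 + 50.61 = 185.51
Eq. 2: 0.85(112.42) - 1.0(38.93) + 0.75(65.44) = 95.56 - 38.93 + 49.08 = 105.71
Eq. 3: 0.9(112.42) - 1.0(38.93) = 101.18 - 38.93 = 62.25
Eq. 4: 1.0(112.42) - 0.7(38.93) + 0.2(65.44) = 112.42 - 27.25 + 13.09 = 98.26
Combination 3 gives the minimum: 62.25 kN.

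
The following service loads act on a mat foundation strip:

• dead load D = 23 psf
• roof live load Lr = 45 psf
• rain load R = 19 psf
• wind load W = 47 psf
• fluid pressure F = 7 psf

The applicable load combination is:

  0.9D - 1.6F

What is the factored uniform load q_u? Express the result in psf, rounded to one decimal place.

9.5 psf

0.9(23) - 1.6(7) = 9.5
q_u = 9.5 psf.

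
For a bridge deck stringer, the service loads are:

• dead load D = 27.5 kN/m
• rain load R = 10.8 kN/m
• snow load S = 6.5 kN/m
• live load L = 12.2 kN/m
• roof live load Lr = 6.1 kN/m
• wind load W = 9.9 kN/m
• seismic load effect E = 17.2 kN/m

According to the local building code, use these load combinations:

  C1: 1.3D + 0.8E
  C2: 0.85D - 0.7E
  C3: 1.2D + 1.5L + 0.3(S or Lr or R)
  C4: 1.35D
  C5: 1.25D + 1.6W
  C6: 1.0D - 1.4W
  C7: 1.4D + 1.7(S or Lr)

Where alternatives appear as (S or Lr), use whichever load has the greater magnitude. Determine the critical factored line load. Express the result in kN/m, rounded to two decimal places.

54.54 kN/m

(S or Lr or R) → R = 10.8 kN/m; (S or Lr) → S = 6.5 kN/m.
C1: 1.3(27.5) + 0.8(17.2) = 35.75 + 13.76 = 49.51
C2: 0.85(27.5) - 0.7(17.2) = 23.38 - 12.04 = 11.34
C3: 1.2(27.5) + 1.5(12.2) + 0.3(10.8) = 33.00 + 18.30 + 3.24 = 54.54
C4: 1.35(27.5) = 37.13
C5: 1.25(27.5) + 1.6(9.9) = 34.38 + 15.84 = 50.22
C6: 1.0(27.5) - 1.4(9.9) = 27.50 - 13.86 = 13.64
C7: 1.4(27.5) + 1.7(6.5) = 38.50 + 11.05 = 49.55
Combination 3 governs: w_u = 54.54 kN/m.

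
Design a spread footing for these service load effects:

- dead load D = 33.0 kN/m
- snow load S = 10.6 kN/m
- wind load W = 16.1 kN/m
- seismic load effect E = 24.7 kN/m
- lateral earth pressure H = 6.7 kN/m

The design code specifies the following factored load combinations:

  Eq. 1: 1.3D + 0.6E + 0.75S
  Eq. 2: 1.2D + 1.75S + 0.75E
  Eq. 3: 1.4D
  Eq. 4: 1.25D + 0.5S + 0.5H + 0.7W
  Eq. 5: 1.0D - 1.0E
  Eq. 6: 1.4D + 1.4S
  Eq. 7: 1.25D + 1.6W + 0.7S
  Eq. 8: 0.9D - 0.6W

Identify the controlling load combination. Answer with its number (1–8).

Combination 2

Eq. 1: 1.3(33.0) + 0.6(24.7) + 0.75(10.6) = 42.9 + 14.8 + 8.0 = 65.7
Eq. 2: 1.2(33.0) + 1.75(10.6) + 0.75(24.7) = 39.6 + 18.6 + 18.5 = 76.7
Eq. 3: 1.4(33.0) = 46.2
Eq. 4: 1.25(33.0) + 0.5(10.6) + 0.5(6.7) + 0.7(16.1) = 61.2
Eq. 5: 1.0(33.0) - 1.0(24.7) = 33.0 - 24.7 = 8.3
Eq. 6: 1.4(33.0) + 1.4(10.6) = 46.2 + 14.8 = 61.0
Eq. 7: 1.25(33.0) + 1.6(16.1) + 0.7(10.6) = 74.4
Eq. 8: 0.9(33.0) - 0.6(16.1) = 29.7 - 9.7 = 20.0
The largest value is 76.7 kN/m from combination 2.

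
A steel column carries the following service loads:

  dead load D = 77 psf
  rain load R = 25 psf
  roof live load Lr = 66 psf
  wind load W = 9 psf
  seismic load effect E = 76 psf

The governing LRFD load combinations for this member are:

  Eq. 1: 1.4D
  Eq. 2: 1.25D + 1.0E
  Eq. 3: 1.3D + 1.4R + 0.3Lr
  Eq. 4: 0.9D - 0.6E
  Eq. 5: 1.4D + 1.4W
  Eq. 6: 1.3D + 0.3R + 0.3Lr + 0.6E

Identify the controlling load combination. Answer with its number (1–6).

Combination 6

Eq. 1: 1.4(77) = 107.80
Eq. 2: 1.25(77) + 1.0(76) = 96.25 + 76.00 = 172.25
Eq. 3: 1.3(77) + 1.4(25) + 0.3(66) = 100.10 + 35.00 + 19.80 = 154.90
Eq. 4: 0.9(77) - 0.6(76) = 69.30 - 45.60 = 23.70
Eq. 5: 1.4(77) + 1.4(9) = 107.80 + 12.60 = 120.40
Eq. 6: 1.3(77) + 0.3(25) + 0.3(66) + 0.6(76) = 100.10 + 7.50 + 19.80 + 45.60 = 173.00
The largest value is 173.00 psf from combination 6.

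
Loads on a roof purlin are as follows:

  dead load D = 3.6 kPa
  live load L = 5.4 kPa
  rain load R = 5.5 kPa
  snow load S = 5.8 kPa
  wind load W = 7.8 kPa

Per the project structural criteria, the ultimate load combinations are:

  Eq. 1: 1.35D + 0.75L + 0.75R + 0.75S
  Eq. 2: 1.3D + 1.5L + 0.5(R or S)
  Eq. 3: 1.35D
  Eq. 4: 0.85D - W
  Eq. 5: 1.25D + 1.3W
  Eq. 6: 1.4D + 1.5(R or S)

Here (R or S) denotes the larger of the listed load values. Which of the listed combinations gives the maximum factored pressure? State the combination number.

Combination 1

(R or S) → S = 5.8 kPa.
Eq. 1: 1.35(3.6) + 0.75(5.4) + 0.75(5.5) + 0.75(5.8) = 17.4
Eq. 2: 1.3(3.6) + 1.5(5.4) + 0.5(5.8) = 15.7
Eq. 3: 1.35(3.6) = 4.9
Eq. 4: 0.85(3.6) - 1.0(7.8) = -4.7
Eq. 5: 1.25(3.6) + 1.3(7.8) = 14.6
Eq. 6: 1.4(3.6) + 1.5(5.8) = 13.7
The largest value is 17.4 kPa from combination 1.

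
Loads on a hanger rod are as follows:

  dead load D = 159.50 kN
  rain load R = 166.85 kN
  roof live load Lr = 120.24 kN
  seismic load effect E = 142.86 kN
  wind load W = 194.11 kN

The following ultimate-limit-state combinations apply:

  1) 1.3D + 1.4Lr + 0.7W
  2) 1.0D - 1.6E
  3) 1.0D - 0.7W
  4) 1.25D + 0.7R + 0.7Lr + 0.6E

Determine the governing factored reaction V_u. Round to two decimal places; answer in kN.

1) 1.3(159.50) + 1.4(120.24) + 0.7(194.11) = 511.56
2) 1.0(159.50) - 1.6(142.86) = 159.50 - 228.58 = -69.08
3) 1.0(159.50) - 0.7(194.11) = 159.50 - 135.88 = 23.62
4) 1.25(159.50) + 0.7(166.85) + 0.7(120.24) + 0.6(142.86) = 486.05
Combination 1 governs: V_u = 511.56 kN.

511.56 kN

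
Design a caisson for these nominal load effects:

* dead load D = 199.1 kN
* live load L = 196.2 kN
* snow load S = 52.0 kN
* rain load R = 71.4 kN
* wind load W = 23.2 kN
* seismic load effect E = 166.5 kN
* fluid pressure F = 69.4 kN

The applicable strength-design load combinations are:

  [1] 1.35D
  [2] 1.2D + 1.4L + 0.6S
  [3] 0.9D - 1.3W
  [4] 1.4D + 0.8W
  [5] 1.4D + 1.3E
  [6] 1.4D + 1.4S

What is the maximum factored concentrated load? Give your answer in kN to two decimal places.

544.80 kN

[1] 1.35(199.1) = 268.79
[2] 1.2(199.1) + 1.4(196.2) + 0.6(52.0) = 544.80
[3] 0.9(199.1) - 1.3(23.2) = 149.03
[4] 1.4(199.1) + 0.8(23.2) = 297.30
[5] 1.4(199.1) + 1.3(166.5) = 495.19
[6] 1.4(199.1) + 1.4(52.0) = 351.54
Maximum is from combination 2.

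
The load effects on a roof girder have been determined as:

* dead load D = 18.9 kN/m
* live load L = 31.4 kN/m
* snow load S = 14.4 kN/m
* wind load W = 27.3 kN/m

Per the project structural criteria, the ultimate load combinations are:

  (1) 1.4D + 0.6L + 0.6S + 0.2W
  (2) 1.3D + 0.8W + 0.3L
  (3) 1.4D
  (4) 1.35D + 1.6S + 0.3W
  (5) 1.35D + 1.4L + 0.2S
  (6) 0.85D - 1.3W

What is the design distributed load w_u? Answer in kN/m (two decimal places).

(1) 1.4(18.9) + 0.6(31.4) + 0.6(14.4) + 0.2(27.3) = 26.46 + 18.84 + 8.64 + 5.46 = 59.40
(2) 1.3(18.9) + 0.8(27.3) + 0.3(31.4) = 24.57 + 21.84 + 9.42 = 55.83
(3) 1.4(18.9) = 26.46
(4) 1.35(18.9) + 1.6(14.4) + 0.3(27.3) = 25.52 + 23.04 + 8.19 = 56.75
(5) 1.35(18.9) + 1.4(31.4) + 0.2(14.4) = 25.52 + 43.96 + 2.88 = 72.36
(6) 0.85(18.9) - 1.3(27.3) = -19.43
Maximum is from combination 5.

72.36 kN/m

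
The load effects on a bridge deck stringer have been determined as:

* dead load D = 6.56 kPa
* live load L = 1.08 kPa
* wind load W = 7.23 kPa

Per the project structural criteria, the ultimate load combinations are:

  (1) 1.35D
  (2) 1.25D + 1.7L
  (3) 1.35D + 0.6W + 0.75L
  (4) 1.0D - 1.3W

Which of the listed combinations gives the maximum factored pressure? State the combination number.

(1) 1.35(6.56) = 8.86
(2) 1.25(6.56) + 1.7(1.08) = 8.20 + 1.84 = 10.04
(3) 1.35(6.56) + 0.6(7.23) + 0.75(1.08) = 14.00
(4) 1.0(6.56) - 1.3(7.23) = 6.56 - 9.40 = -2.84
The largest value is 14.00 kPa from combination 3.

Combination 3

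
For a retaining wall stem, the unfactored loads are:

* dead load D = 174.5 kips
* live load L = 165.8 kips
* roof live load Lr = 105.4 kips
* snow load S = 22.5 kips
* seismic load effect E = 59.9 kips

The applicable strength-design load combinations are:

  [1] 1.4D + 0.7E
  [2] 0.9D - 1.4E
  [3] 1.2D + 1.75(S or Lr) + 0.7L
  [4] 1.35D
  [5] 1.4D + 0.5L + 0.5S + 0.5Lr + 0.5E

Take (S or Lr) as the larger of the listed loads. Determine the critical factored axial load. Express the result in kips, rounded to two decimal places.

509.91 kips

(S or Lr) → Lr = 105.4 kips.
[1] 1.4(174.5) + 0.7(59.9) = 244.30 + 41.93 = 286.23
[2] 0.9(174.5) - 1.4(59.9) = 157.05 - 83.86 = 73.19
[3] 1.2(174.5) + 1.75(105.4) + 0.7(165.8) = 209.40 + 184.45 + 116.06 = 509.91
[4] 1.35(174.5) = 235.58
[5] 1.4(174.5) + 0.5(165.8) + 0.5(22.5) + 0.5(105.4) + 0.5(59.9) = 244.30 + 82.90 + 11.25 + 52.70 + 29.95 = 421.10
Combination 3 governs: P_u = 509.91 kips.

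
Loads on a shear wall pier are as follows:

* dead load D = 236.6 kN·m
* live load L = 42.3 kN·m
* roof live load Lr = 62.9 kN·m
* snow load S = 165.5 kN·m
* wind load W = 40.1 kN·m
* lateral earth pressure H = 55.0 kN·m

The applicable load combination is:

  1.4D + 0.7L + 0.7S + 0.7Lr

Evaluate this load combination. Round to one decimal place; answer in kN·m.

520.7 kN·m

1.4(236.6) + 0.7(42.3) + 0.7(165.5) + 0.7(62.9) = 520.7
M_u = 520.7 kN·m.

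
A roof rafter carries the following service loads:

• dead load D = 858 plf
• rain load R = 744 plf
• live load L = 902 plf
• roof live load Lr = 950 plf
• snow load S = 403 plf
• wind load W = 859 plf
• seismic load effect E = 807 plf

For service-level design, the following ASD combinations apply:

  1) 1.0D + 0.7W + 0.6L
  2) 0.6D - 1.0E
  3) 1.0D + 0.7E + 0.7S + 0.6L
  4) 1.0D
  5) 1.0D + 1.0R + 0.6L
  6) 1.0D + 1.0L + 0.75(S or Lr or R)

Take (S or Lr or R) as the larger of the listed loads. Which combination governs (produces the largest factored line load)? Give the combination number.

Combination 6

(S or Lr or R) → Lr = 950 plf.
1) 1.0(858) + 0.7(859) + 0.6(902) = 2000.5
2) 0.6(858) - 1.0(807) = -292.2
3) 1.0(858) + 0.7(807) + 0.7(403) + 0.6(902) = 2246.2
4) 1.0(858) = 858.0
5) 1.0(858) + 1.0(744) + 0.6(902) = 2143.2
6) 1.0(858) + 1.0(902) + 0.75(950) = 2472.5
The largest value is 2472.5 plf from combination 6.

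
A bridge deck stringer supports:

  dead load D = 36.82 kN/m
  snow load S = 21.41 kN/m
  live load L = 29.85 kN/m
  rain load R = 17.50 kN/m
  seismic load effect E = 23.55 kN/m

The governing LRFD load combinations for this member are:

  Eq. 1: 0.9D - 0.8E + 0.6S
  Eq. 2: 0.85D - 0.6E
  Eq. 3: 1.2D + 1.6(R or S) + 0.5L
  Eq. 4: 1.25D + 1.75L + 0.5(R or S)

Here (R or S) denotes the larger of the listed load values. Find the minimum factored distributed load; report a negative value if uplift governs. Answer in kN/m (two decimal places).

(R or S) → S = 21.41 kN/m.
Eq. 1: 0.9(36.82) - 0.8(23.55) + 0.6(21.41) = 27.14
Eq. 2: 0.85(36.82) - 0.6(23.55) = 31.30 - 14.13 = 17.17
Eq. 3: 1.2(36.82) + 1.6(21.41) + 0.5(29.85) = 44.18 + 34.26 + 14.93 = 93.37
Eq. 4: 1.25(36.82) + 1.75(29.85) + 0.5(21.41) = 108.97
Combination 2 gives the minimum: 17.17 kN/m.

17.17 kN/m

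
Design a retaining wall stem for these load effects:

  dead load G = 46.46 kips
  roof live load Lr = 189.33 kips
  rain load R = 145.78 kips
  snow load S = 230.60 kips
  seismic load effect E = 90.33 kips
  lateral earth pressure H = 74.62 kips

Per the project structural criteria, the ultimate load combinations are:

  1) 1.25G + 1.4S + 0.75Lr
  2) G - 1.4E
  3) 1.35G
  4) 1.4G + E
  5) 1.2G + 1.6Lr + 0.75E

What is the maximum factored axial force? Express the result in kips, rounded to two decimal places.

522.91 kips

1) 1.25(46.46) + 1.4(230.60) + 0.75(189.33) = 522.91
2) 1.0(46.46) - 1.4(90.33) = -80.00
3) 1.35(46.46) = 62.72
4) 1.4(46.46) + 1.0(90.33) = 155.37
5) 1.2(46.46) + 1.6(189.33) + 0.75(90.33) = 426.43
Maximum is from combination 1.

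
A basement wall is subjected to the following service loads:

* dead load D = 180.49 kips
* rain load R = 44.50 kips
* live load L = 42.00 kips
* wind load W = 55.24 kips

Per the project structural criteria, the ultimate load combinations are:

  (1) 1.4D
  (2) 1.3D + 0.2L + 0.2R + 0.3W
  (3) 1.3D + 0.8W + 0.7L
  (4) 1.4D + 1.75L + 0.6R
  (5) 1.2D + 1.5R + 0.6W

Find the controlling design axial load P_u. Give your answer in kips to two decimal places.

352.89 kips

(1) 1.4(180.49) = 252.69
(2) 1.3(180.49) + 0.2(42.00) + 0.2(44.50) + 0.3(55.24) = 234.64 + 8.40 + 8.90 + 16.57 = 268.51
(3) 1.3(180.49) + 0.8(55.24) + 0.7(42.00) = 234.64 + 44.19 + 29.40 = 308.23
(4) 1.4(180.49) + 1.75(42.00) + 0.6(44.50) = 252.69 + 73.50 + 26.70 = 352.89
(5) 1.2(180.49) + 1.5(44.50) + 0.6(55.24) = 216.59 + 66.75 + 33.14 = 316.48
Maximum is from combination 4.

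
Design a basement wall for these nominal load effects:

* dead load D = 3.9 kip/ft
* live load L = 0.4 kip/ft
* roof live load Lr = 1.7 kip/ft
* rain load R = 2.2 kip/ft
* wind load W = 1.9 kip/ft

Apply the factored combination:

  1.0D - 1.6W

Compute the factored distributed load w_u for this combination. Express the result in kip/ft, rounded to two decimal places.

1.0(3.9) - 1.6(1.9) = 3.90 - 3.04 = 0.86
w_u = 0.86 kip/ft.

0.86 kip/ft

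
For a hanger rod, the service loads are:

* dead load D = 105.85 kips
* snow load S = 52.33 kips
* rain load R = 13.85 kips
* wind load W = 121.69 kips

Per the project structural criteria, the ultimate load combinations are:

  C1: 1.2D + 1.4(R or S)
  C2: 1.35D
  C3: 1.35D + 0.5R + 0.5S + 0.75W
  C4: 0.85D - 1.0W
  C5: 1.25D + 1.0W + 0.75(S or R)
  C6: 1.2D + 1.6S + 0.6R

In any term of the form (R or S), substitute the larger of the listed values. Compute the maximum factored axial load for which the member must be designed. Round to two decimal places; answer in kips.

293.25 kips

(R or S) → S = 52.33 kips; (S or R) → S = 52.33 kips.
C1: 1.2(105.85) + 1.4(52.33) = 127.02 + 73.26 = 200.28
C2: 1.35(105.85) = 142.90
C3: 1.35(105.85) + 0.5(13.85) + 0.5(52.33) + 0.75(121.69) = 267.26
C4: 0.85(105.85) - 1.0(121.69) = 89.97 - 121.69 = -31.72
C5: 1.25(105.85) + 1.0(121.69) + 0.75(52.33) = 132.31 + 121.69 + 39.25 = 293.25
C6: 1.2(105.85) + 1.6(52.33) + 0.6(13.85) = 127.02 + 83.73 + 8.31 = 219.06
The controlling combination is 5, giving 293.25 kips.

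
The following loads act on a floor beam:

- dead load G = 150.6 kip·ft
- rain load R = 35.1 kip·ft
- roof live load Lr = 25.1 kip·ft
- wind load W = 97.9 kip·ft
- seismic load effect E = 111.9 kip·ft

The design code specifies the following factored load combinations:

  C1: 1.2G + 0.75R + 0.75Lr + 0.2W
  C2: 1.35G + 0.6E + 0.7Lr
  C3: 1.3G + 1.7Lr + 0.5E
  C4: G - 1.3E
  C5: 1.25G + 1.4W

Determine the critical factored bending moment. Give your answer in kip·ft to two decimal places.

325.31 kip·ft

C1: 1.2(150.6) + 0.75(35.1) + 0.75(25.1) + 0.2(97.9) = 245.45
C2: 1.35(150.6) + 0.6(111.9) + 0.7(25.1) = 203.31 + 67.14 + 17.57 = 288.02
C3: 1.3(150.6) + 1.7(25.1) + 0.5(111.9) = 195.78 + 42.67 + 55.95 = 294.40
C4: 1.0(150.6) - 1.3(111.9) = 150.60 - 145.47 = 5.13
C5: 1.25(150.6) + 1.4(97.9) = 188.25 + 137.06 = 325.31
The controlling combination is 5, giving 325.31 kip·ft.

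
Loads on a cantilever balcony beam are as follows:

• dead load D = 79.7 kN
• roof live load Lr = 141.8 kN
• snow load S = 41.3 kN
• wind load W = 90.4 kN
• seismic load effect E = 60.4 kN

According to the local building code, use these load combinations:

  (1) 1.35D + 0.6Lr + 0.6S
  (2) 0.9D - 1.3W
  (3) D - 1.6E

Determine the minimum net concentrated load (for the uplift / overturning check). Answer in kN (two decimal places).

(1) 1.35(79.7) + 0.6(141.8) + 0.6(41.3) = 217.46
(2) 0.9(79.7) - 1.3(90.4) = -45.79
(3) 1.0(79.7) - 1.6(60.4) = -16.94
Combination 2 gives the minimum: -45.79 kN.

-45.79 kN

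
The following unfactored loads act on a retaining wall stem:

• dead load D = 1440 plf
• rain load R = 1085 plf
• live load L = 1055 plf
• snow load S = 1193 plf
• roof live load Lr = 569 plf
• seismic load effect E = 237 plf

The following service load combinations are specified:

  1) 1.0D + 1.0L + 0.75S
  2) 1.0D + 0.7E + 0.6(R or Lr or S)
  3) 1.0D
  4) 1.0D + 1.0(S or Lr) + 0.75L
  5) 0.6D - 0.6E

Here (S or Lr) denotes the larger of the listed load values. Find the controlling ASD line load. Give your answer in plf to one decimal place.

(R or Lr or S) → S = 1193 plf; (S or Lr) → S = 1193 plf.
1) 1.0(1440) + 1.0(1055) + 0.75(1193) = 3389.8
2) 1.0(1440) + 0.7(237) + 0.6(1193) = 2321.7
3) 1.0(1440) = 1440.0
4) 1.0(1440) + 1.0(1193) + 0.75(1055) = 3424.3
5) 0.6(1440) - 0.6(237) = 721.8
The controlling combination is 4, giving 3424.3 plf.

3424.3 plf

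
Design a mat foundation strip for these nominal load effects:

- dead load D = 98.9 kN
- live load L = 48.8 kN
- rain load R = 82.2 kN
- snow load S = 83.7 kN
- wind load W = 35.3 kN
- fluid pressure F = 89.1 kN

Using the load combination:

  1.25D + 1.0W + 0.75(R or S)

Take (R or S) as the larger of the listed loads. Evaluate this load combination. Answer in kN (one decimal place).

(R or S) → S = 83.7 kN.
1.25(98.9) + 1.0(35.3) + 0.75(83.7) = 123.6 + 35.3 + 62.8 = 221.7
P_u = 221.7 kN.

221.7 kN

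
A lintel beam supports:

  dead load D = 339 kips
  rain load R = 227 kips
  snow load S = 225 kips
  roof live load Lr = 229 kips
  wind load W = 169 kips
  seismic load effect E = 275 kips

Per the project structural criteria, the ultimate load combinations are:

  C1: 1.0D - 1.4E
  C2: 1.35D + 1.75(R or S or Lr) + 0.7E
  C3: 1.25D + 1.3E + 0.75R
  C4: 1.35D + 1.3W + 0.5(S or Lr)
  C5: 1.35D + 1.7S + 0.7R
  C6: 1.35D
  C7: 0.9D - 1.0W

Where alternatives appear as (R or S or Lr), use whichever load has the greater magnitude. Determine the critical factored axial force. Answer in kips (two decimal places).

(R or S or Lr) → Lr = 229 kips; (S or Lr) → Lr = 229 kips.
C1: 1.0(339) - 1.4(275) = 339.00 - 385.00 = -46.00
C2: 1.35(339) + 1.75(229) + 0.7(275) = 457.65 + 400.75 + 192.50 = 1050.90
C3: 1.25(339) + 1.3(275) + 0.75(227) = 423.75 + 357.50 + 170.25 = 951.50
C4: 1.35(339) + 1.3(169) + 0.5(229) = 457.65 + 219.70 + 114.50 = 791.85
C5: 1.35(339) + 1.7(225) + 0.7(227) = 457.65 + 382.50 + 158.90 = 999.05
C6: 1.35(339) = 457.65
C7: 0.9(339) - 1.0(169) = 305.10 - 169.00 = 136.10
Combination 2 governs: P_u = 1050.90 kips.

1050.90 kips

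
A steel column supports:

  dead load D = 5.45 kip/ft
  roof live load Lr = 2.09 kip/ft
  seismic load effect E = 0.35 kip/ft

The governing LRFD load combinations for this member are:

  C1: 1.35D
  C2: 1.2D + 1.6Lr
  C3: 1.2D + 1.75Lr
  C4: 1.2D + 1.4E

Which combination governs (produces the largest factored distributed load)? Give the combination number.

Combination 3

C1: 1.35(5.45) = 7.36
C2: 1.2(5.45) + 1.6(2.09) = 6.54 + 3.34 = 9.88
C3: 1.2(5.45) + 1.75(2.09) = 6.54 + 3.66 = 10.20
C4: 1.2(5.45) + 1.4(0.35) = 6.54 + 0.49 = 7.03
The largest value is 10.20 kip/ft from combination 3.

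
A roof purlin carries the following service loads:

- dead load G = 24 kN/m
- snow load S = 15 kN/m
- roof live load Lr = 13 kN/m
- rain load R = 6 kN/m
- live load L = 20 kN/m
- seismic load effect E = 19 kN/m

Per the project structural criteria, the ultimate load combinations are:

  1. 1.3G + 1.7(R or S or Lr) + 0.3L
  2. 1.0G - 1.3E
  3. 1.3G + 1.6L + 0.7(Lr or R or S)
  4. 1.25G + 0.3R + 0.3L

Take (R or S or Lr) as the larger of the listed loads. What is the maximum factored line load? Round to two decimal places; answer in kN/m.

(R or S or Lr) → S = 15 kN/m; (Lr or R or S) → S = 15 kN/m.
1. 1.3(24) + 1.7(15) + 0.3(20) = 62.70
2. 1.0(24) - 1.3(19) = -0.70
3. 1.3(24) + 1.6(20) + 0.7(15) = 73.70
4. 1.25(24) + 0.3(6) + 0.3(20) = 37.80
Maximum is from combination 3.

73.70 kN/m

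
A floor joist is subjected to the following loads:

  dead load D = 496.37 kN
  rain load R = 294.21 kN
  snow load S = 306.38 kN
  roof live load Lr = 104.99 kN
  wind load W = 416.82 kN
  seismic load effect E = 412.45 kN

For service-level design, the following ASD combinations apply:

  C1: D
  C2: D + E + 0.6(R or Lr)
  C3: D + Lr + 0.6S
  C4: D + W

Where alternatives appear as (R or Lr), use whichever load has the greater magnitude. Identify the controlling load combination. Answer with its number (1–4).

Combination 2

(R or Lr) → R = 294.21 kN.
C1: 1.0(496.37) = 496.37
C2: 1.0(496.37) + 1.0(412.45) + 0.6(294.21) = 496.37 + 412.45 + 176.53 = 1085.35
C3: 1.0(496.37) + 1.0(104.99) + 0.6(306.38) = 496.37 + 104.99 + 183.83 = 785.19
C4: 1.0(496.37) + 1.0(416.82) = 496.37 + 416.82 = 913.19
The largest value is 1085.35 kN from combination 2.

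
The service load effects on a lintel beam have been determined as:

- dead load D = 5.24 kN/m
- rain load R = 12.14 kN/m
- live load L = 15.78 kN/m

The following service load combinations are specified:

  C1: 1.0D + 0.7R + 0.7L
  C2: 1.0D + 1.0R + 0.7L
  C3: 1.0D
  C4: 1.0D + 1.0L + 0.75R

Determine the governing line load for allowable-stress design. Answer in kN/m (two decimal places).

30.13 kN/m

C1: 1.0(5.24) + 0.7(12.14) + 0.7(15.78) = 24.78
C2: 1.0(5.24) + 1.0(12.14) + 0.7(15.78) = 28.43
C3: 1.0(5.24) = 5.24
C4: 1.0(5.24) + 1.0(15.78) + 0.75(12.14) = 30.13
The controlling combination is 4, giving 30.13 kN/m.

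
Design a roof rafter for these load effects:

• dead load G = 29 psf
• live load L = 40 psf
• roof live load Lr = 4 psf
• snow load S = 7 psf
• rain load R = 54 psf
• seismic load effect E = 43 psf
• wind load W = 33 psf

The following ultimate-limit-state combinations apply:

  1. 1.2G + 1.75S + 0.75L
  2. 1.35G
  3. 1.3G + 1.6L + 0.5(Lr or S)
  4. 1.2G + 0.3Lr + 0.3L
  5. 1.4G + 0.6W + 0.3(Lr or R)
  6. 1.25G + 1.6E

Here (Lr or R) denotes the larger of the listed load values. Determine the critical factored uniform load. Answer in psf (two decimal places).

105.20 psf

(Lr or S) → S = 7 psf; (Lr or R) → R = 54 psf.
1. 1.2(29) + 1.75(7) + 0.75(40) = 34.80 + 12.25 + 30.00 = 77.05
2. 1.35(29) = 39.15
3. 1.3(29) + 1.6(40) + 0.5(7) = 37.70 + 64.00 + 3.50 = 105.20
4. 1.2(29) + 0.3(4) + 0.3(40) = 34.80 + 1.20 + 12.00 = 48.00
5. 1.4(29) + 0.6(33) + 0.3(54) = 40.60 + 19.80 + 16.20 = 76.60
6. 1.25(29) + 1.6(43) = 36.25 + 68.80 = 105.05
The controlling combination is 3, giving 105.20 psf.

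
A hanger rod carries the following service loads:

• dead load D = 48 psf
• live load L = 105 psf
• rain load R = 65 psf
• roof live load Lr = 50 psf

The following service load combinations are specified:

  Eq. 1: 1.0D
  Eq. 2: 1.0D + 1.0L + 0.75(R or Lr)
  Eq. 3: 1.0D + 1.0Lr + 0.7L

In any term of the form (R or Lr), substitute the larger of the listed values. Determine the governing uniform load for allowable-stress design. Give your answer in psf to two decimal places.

(R or Lr) → R = 65 psf.
Eq. 1: 1.0(48) = 48.00
Eq. 2: 1.0(48) + 1.0(105) + 0.75(65) = 201.75
Eq. 3: 1.0(48) + 1.0(50) + 0.7(105) = 171.50
Combination 2 governs: q = 201.75 psf.

201.75 psf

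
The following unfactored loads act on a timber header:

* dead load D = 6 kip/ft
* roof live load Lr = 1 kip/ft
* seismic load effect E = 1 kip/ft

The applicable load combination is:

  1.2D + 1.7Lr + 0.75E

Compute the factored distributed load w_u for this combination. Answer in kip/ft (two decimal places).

9.65 kip/ft

1.2(6) + 1.7(1) + 0.75(1) = 9.65
w_u = 9.65 kip/ft.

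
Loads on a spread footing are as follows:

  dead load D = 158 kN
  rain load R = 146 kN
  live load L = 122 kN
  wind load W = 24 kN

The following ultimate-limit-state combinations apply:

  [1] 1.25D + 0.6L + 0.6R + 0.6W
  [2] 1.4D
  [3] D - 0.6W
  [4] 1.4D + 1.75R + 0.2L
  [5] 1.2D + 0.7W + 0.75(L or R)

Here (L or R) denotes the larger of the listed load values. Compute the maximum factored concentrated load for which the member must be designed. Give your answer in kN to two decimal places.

(L or R) → R = 146 kN.
[1] 1.25(158) + 0.6(122) + 0.6(146) + 0.6(24) = 197.50 + 73.20 + 87.60 + 14.40 = 372.70
[2] 1.4(158) = 221.20
[3] 1.0(158) - 0.6(24) = 158.00 - 14.40 = 143.60
[4] 1.4(158) + 1.75(146) + 0.2(122) = 221.20 + 255.50 + 24.40 = 501.10
[5] 1.2(158) + 0.7(24) + 0.75(146) = 189.60 + 16.80 + 109.50 = 315.90
Maximum is from combination 4.

501.10 kN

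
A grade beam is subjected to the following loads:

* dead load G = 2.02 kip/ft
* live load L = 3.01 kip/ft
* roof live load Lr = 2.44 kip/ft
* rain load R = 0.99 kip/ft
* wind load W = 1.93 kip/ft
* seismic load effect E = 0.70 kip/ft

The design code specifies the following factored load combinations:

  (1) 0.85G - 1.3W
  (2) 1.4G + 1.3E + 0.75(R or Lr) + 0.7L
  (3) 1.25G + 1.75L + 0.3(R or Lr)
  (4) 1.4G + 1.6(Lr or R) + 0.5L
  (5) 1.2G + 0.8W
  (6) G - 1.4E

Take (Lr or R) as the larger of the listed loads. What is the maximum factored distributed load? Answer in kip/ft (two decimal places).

(R or Lr) → Lr = 2.44 kip/ft; (Lr or R) → Lr = 2.44 kip/ft.
(1) 0.85(2.02) - 1.3(1.93) = 1.72 - 2.51 = -0.79
(2) 1.4(2.02) + 1.3(0.70) + 0.75(2.44) + 0.7(3.01) = 2.83 + 0.91 + 1.83 + 2.11 = 7.68
(3) 1.25(2.02) + 1.75(3.01) + 0.3(2.44) = 8.52
(4) 1.4(2.02) + 1.6(2.44) + 0.5(3.01) = 2.83 + 3.90 + 1.51 = 8.24
(5) 1.2(2.02) + 0.8(1.93) = 3.97
(6) 1.0(2.02) - 1.4(0.70) = 2.02 - 0.98 = 1.04
Combination 3 governs: w_u = 8.52 kip/ft.

8.52 kip/ft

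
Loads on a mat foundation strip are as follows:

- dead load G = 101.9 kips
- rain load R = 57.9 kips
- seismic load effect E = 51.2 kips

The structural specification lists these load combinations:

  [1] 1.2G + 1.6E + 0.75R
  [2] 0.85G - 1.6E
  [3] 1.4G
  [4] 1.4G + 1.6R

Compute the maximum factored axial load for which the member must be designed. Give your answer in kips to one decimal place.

[1] 1.2(101.9) + 1.6(51.2) + 0.75(57.9) = 122.3 + 81.9 + 43.4 = 247.6
[2] 0.85(101.9) - 1.6(51.2) = 86.6 - 81.9 = 4.7
[3] 1.4(101.9) = 142.7
[4] 1.4(101.9) + 1.6(57.9) = 142.7 + 92.6 = 235.3
Combination 1 governs: P_u = 247.6 kips.

247.6 kips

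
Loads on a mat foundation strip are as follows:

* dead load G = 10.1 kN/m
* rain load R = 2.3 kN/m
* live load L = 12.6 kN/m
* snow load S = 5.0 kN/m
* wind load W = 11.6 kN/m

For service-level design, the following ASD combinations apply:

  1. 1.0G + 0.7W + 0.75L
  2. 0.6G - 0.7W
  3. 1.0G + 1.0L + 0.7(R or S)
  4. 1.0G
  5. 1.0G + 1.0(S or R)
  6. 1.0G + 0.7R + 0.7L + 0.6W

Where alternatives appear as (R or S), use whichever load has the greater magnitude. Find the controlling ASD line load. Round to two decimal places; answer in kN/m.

27.67 kN/m

(R or S) → S = 5.0 kN/m; (S or R) → S = 5.0 kN/m.
1. 1.0(10.1) + 0.7(11.6) + 0.75(12.6) = 10.10 + 8.12 + 9.45 = 27.67
2. 0.6(10.1) - 0.7(11.6) = 6.06 - 8.12 = -2.06
3. 1.0(10.1) + 1.0(12.6) + 0.7(5.0) = 10.10 + 12.60 + 3.50 = 26.20
4. 1.0(10.1) = 10.10
5. 1.0(10.1) + 1.0(5.0) = 10.10 + 5.00 = 15.10
6. 1.0(10.1) + 0.7(2.3) + 0.7(12.6) + 0.6(11.6) = 10.10 + 1.61 + 8.82 + 6.96 = 27.49
Maximum is from combination 1.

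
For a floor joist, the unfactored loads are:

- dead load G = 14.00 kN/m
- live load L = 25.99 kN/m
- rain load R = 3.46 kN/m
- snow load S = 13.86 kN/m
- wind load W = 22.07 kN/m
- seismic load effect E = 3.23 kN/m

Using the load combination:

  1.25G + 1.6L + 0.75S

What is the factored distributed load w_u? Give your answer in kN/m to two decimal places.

1.25(14.00) + 1.6(25.99) + 0.75(13.86) = 69.48
w_u = 69.48 kN/m.

69.48 kN/m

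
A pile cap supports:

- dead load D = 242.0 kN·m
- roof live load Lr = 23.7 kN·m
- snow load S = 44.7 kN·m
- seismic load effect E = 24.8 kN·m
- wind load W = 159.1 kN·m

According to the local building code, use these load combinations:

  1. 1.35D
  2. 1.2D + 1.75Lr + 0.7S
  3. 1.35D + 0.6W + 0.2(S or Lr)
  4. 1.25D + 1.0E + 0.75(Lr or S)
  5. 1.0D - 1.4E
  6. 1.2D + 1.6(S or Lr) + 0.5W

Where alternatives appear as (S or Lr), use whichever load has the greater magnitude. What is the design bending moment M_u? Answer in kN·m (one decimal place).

(S or Lr) → S = 44.7 kN·m; (Lr or S) → S = 44.7 kN·m.
1. 1.35(242.0) = 326.7
2. 1.2(242.0) + 1.75(23.7) + 0.7(44.7) = 363.2
3. 1.35(242.0) + 0.6(159.1) + 0.2(44.7) = 431.1
4. 1.25(242.0) + 1.0(24.8) + 0.75(44.7) = 360.8
5. 1.0(242.0) - 1.4(24.8) = 207.3
6. 1.2(242.0) + 1.6(44.7) + 0.5(159.1) = 441.5
Combination 6 governs: M_u = 441.5 kN·m.

441.5 kN·m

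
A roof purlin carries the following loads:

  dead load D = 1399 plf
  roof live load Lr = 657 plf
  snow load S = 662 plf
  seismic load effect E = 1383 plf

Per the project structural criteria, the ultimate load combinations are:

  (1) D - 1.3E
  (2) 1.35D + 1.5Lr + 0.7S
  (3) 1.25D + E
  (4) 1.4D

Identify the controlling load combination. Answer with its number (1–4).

Combination 2

(1) 1.0(1399) - 1.3(1383) = 1399.0 - 1797.9 = -398.9
(2) 1.35(1399) + 1.5(657) + 0.7(662) = 1888.7 + 985.5 + 463.4 = 3337.6
(3) 1.25(1399) + 1.0(1383) = 1748.8 + 1383.0 = 3131.8
(4) 1.4(1399) = 1958.6
The largest value is 3337.6 plf from combination 2.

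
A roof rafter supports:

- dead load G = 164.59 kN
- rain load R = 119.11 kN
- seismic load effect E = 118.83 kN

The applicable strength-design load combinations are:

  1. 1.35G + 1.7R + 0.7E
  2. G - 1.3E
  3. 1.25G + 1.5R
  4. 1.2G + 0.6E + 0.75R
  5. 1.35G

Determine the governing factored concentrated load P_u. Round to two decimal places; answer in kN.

507.86 kN

1. 1.35(164.59) + 1.7(119.11) + 0.7(118.83) = 507.86
2. 1.0(164.59) - 1.3(118.83) = 164.59 - 154.48 = 10.11
3. 1.25(164.59) + 1.5(119.11) = 384.40
4. 1.2(164.59) + 0.6(118.83) + 0.75(119.11) = 197.51 + 71.30 + 89.33 = 358.14
5. 1.35(164.59) = 222.20
Combination 1 governs: P_u = 507.86 kN.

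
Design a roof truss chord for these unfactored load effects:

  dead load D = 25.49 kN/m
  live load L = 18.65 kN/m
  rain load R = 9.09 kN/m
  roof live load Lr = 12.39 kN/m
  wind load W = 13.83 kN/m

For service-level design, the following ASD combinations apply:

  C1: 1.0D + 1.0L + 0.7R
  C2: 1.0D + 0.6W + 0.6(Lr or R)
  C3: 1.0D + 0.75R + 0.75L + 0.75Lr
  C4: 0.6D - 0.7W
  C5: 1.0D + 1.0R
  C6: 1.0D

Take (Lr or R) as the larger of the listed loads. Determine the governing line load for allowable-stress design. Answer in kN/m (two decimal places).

55.59 kN/m

(Lr or R) → Lr = 12.39 kN/m.
C1: 1.0(25.49) + 1.0(18.65) + 0.7(9.09) = 25.49 + 18.65 + 6.36 = 50.50
C2: 1.0(25.49) + 0.6(13.83) + 0.6(12.39) = 25.49 + 8.30 + 7.43 = 41.22
C3: 1.0(25.49) + 0.75(9.09) + 0.75(18.65) + 0.75(12.39) = 25.49 + 6.82 + 13.99 + 9.29 = 55.59
C4: 0.6(25.49) - 0.7(13.83) = 15.29 - 9.68 = 5.61
C5: 1.0(25.49) + 1.0(9.09) = 25.49 + 9.09 = 34.58
C6: 1.0(25.49) = 25.49
The controlling combination is 3, giving 55.59 kN/m.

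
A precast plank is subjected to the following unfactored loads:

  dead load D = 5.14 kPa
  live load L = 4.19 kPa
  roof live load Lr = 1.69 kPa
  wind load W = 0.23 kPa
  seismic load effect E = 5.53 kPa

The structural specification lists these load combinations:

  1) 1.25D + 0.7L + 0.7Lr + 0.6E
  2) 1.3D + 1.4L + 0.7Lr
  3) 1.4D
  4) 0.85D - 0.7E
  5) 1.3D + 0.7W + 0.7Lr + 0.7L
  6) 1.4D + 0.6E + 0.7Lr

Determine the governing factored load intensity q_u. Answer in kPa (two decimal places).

13.86 kPa

1) 1.25(5.14) + 0.7(4.19) + 0.7(1.69) + 0.6(5.53) = 6.43 + 2.93 + 1.18 + 3.32 = 13.86
2) 1.3(5.14) + 1.4(4.19) + 0.7(1.69) = 6.68 + 5.87 + 1.18 = 13.73
3) 1.4(5.14) = 7.20
4) 0.85(5.14) - 0.7(5.53) = 4.37 - 3.87 = 0.50
5) 1.3(5.14) + 0.7(0.23) + 0.7(1.69) + 0.7(4.19) = 10.96
6) 1.4(5.14) + 0.6(5.53) + 0.7(1.69) = 7.20 + 3.32 + 1.18 = 11.70
Maximum is from combination 1.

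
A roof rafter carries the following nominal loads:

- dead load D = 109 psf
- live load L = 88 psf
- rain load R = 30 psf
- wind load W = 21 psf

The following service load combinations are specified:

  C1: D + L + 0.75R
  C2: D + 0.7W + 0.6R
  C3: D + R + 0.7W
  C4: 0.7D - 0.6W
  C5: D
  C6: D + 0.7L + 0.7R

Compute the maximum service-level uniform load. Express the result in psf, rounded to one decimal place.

219.5 psf

C1: 1.0(109) + 1.0(88) + 0.75(30) = 109.0 + 88.0 + 22.5 = 219.5
C2: 1.0(109) + 0.7(21) + 0.6(30) = 109.0 + 14.7 + 18.0 = 141.7
C3: 1.0(109) + 1.0(30) + 0.7(21) = 109.0 + 30.0 + 14.7 = 153.7
C4: 0.7(109) - 0.6(21) = 76.3 - 12.6 = 63.7
C5: 1.0(109) = 109.0
C6: 1.0(109) + 0.7(88) + 0.7(30) = 109.0 + 61.6 + 21.0 = 191.6
Combination 1 governs: q = 219.5 psf.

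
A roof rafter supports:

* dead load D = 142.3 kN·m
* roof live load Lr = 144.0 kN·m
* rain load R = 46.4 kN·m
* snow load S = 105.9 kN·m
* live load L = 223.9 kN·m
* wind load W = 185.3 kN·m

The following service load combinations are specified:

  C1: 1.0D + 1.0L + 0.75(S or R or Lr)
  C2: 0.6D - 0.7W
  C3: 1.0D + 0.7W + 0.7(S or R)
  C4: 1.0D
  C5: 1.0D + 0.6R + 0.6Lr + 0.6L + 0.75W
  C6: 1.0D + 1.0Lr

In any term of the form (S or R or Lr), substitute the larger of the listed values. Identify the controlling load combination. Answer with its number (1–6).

Combination 5

(S or R or Lr) → Lr = 144.0 kN·m; (S or R) → S = 105.9 kN·m.
C1: 1.0(142.3) + 1.0(223.9) + 0.75(144.0) = 142.3 + 223.9 + 108.0 = 474.2
C2: 0.6(142.3) - 0.7(185.3) = 85.4 - 129.7 = -44.3
C3: 1.0(142.3) + 0.7(185.3) + 0.7(105.9) = 142.3 + 129.7 + 74.1 = 346.1
C4: 1.0(142.3) = 142.3
C5: 1.0(142.3) + 0.6(46.4) + 0.6(144.0) + 0.6(223.9) + 0.75(185.3) = 529.9
C6: 1.0(142.3) + 1.0(144.0) = 142.3 + 144.0 = 286.3
The largest value is 529.9 kN·m from combination 5.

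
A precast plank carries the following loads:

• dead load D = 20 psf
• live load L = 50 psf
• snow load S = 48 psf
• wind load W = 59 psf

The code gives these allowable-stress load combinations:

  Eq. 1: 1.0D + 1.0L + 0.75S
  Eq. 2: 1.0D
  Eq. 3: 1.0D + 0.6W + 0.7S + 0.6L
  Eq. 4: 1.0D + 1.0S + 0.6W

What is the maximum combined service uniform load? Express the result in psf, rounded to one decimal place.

119.0 psf

Eq. 1: 1.0(20) + 1.0(50) + 0.75(48) = 20.0 + 50.0 + 36.0 = 106.0
Eq. 2: 1.0(20) = 20.0
Eq. 3: 1.0(20) + 0.6(59) + 0.7(48) + 0.6(50) = 20.0 + 35.4 + 33.6 + 30.0 = 119.0
Eq. 4: 1.0(20) + 1.0(48) + 0.6(59) = 20.0 + 48.0 + 35.4 = 103.4
Combination 3 governs: q = 119.0 psf.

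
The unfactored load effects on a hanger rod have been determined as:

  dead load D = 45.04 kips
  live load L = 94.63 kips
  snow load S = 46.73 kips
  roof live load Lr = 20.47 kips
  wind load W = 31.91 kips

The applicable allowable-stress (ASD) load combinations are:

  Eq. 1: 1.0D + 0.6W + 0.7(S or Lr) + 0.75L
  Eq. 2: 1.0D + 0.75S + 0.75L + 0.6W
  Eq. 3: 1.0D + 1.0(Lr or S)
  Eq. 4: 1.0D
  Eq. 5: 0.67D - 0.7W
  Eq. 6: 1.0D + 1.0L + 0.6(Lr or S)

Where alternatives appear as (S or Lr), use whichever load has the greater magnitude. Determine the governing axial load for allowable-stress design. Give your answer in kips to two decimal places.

170.21 kips

(S or Lr) → S = 46.73 kips; (Lr or S) → S = 46.73 kips.
Eq. 1: 1.0(45.04) + 0.6(31.91) + 0.7(46.73) + 0.75(94.63) = 167.87
Eq. 2: 1.0(45.04) + 0.75(46.73) + 0.75(94.63) + 0.6(31.91) = 170.21
Eq. 3: 1.0(45.04) + 1.0(46.73) = 91.77
Eq. 4: 1.0(45.04) = 45.04
Eq. 5: 0.67(45.04) - 0.7(31.91) = 7.84
Eq. 6: 1.0(45.04) + 1.0(94.63) + 0.6(46.73) = 167.71
Combination 2 governs: P = 170.21 kips.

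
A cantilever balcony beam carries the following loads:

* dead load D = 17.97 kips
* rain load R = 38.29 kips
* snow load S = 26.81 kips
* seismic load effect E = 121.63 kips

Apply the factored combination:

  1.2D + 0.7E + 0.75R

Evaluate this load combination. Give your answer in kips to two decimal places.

135.42 kips

1.2(17.97) + 0.7(121.63) + 0.75(38.29) = 21.56 + 85.14 + 28.72 = 135.42
P_u = 135.42 kips.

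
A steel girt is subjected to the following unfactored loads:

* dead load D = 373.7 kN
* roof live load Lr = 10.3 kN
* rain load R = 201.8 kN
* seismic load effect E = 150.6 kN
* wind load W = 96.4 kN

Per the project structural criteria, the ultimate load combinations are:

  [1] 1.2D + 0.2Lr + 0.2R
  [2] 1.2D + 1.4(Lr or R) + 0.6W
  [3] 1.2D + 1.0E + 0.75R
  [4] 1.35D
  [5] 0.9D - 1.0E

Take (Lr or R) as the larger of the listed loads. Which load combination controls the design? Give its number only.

(Lr or R) → R = 201.8 kN.
[1] 1.2(373.7) + 0.2(10.3) + 0.2(201.8) = 448.4 + 2.1 + 40.4 = 490.9
[2] 1.2(373.7) + 1.4(201.8) + 0.6(96.4) = 788.8
[3] 1.2(373.7) + 1.0(150.6) + 0.75(201.8) = 448.4 + 150.6 + 151.4 = 750.4
[4] 1.35(373.7) = 504.5
[5] 0.9(373.7) - 1.0(150.6) = 336.3 - 150.6 = 185.7
The largest value is 788.8 kN from combination 2.

Combination 2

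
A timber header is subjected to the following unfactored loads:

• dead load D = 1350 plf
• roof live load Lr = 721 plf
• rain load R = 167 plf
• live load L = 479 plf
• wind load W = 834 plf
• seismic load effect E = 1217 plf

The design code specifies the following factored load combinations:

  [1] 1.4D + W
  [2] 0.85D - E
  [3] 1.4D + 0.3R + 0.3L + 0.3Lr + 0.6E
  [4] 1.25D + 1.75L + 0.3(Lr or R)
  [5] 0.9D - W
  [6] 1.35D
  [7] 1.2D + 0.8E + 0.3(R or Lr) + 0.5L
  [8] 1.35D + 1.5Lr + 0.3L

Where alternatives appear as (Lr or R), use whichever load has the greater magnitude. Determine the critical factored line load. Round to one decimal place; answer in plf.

3049.4 plf

(Lr or R) → Lr = 721 plf; (R or Lr) → Lr = 721 plf.
[1] 1.4(1350) + 1.0(834) = 1890.0 + 834.0 = 2724.0
[2] 0.85(1350) - 1.0(1217) = 1147.5 - 1217.0 = -69.5
[3] 1.4(1350) + 0.3(167) + 0.3(479) + 0.3(721) + 0.6(1217) = 1890.0 + 50.1 + 143.7 + 216.3 + 730.2 = 3030.3
[4] 1.25(1350) + 1.75(479) + 0.3(721) = 1687.5 + 838.3 + 216.3 = 2742.1
[5] 0.9(1350) - 1.0(834) = 1215.0 - 834.0 = 381.0
[6] 1.35(1350) = 1822.5
[7] 1.2(1350) + 0.8(1217) + 0.3(721) + 0.5(479) = 1620.0 + 973.6 + 216.3 + 239.5 = 3049.4
[8] 1.35(1350) + 1.5(721) + 0.3(479) = 1822.5 + 1081.5 + 143.7 = 3047.7
Maximum is from combination 7.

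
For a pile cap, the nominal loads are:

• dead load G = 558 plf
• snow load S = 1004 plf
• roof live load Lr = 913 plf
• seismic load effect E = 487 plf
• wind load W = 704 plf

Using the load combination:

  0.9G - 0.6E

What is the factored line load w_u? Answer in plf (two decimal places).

210.00 plf

0.9(558) - 0.6(487) = 502.20 - 292.20 = 210.00
w_u = 210.00 plf.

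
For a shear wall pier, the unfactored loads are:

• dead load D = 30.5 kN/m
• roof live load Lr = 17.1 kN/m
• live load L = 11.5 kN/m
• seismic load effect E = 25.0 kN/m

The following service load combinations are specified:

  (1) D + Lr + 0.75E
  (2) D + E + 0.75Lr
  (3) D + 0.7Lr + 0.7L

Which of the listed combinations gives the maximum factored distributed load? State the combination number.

Combination 2

(1) 1.0(30.5) + 1.0(17.1) + 0.75(25.0) = 30.5 + 17.1 + 18.8 = 66.4
(2) 1.0(30.5) + 1.0(25.0) + 0.75(17.1) = 30.5 + 25.0 + 12.8 = 68.3
(3) 1.0(30.5) + 0.7(17.1) + 0.7(11.5) = 50.5
The largest value is 68.3 kN/m from combination 2.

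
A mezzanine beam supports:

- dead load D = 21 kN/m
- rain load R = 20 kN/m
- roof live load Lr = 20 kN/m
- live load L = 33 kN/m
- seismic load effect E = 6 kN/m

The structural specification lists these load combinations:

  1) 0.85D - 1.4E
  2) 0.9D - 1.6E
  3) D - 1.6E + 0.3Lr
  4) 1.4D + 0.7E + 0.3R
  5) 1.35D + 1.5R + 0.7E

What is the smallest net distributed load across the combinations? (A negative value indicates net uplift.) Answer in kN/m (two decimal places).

9.30 kN/m

1) 0.85(21) - 1.4(6) = 17.85 - 8.40 = 9.45
2) 0.9(21) - 1.6(6) = 18.90 - 9.60 = 9.30
3) 1.0(21) - 1.6(6) + 0.3(20) = 21.00 - 9.60 + 6.00 = 17.40
4) 1.4(21) + 0.7(6) + 0.3(20) = 29.40 + 4.20 + 6.00 = 39.60
5) 1.35(21) + 1.5(20) + 0.7(6) = 28.35 + 30.00 + 4.20 = 62.55
Combination 2 gives the minimum: 9.30 kN/m.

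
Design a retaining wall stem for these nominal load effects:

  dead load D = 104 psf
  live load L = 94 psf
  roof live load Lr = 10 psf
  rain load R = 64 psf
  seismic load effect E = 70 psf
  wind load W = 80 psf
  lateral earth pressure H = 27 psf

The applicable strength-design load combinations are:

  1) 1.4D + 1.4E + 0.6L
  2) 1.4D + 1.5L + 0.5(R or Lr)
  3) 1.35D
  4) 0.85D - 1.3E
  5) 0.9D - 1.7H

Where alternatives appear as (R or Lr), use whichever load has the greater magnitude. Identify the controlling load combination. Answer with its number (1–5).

(R or Lr) → R = 64 psf.
1) 1.4(104) + 1.4(70) + 0.6(94) = 145.6 + 98.0 + 56.4 = 300.0
2) 1.4(104) + 1.5(94) + 0.5(64) = 145.6 + 141.0 + 32.0 = 318.6
3) 1.35(104) = 140.4
4) 0.85(104) - 1.3(70) = 88.4 - 91.0 = -2.6
5) 0.9(104) - 1.7(27) = 93.6 - 45.9 = 47.7
The largest value is 318.6 psf from combination 2.

Combination 2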